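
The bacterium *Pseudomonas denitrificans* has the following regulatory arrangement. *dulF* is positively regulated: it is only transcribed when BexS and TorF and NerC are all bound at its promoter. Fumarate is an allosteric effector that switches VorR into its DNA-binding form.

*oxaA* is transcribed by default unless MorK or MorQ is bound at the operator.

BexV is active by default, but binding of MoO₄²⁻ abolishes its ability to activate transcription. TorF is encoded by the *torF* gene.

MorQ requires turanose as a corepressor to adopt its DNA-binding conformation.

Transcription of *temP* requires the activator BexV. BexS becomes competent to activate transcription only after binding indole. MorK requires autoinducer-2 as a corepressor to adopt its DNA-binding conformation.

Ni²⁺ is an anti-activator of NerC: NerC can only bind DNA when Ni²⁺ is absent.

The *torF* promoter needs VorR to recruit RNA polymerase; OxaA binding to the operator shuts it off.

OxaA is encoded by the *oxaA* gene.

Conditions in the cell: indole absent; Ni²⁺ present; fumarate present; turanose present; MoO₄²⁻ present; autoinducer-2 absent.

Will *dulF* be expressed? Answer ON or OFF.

Indole is absent, so BexS is inactive.
Fumarate is present, so VorR is active.
Autoinducer-2 is absent, so MorK is inactive.
Turanose is present, so MorQ is active.
With repressor MorQ bound, *oxaA* is not transcribed.
So OxaA is not produced.
No repressor is bound and VorR is active, so *torF* is transcribed.
So TorF is produced and active.
Ni²⁺ is present, so NerC is inactive.
Required activator BexS is absent, so *dulF* is not transcribed.

OFF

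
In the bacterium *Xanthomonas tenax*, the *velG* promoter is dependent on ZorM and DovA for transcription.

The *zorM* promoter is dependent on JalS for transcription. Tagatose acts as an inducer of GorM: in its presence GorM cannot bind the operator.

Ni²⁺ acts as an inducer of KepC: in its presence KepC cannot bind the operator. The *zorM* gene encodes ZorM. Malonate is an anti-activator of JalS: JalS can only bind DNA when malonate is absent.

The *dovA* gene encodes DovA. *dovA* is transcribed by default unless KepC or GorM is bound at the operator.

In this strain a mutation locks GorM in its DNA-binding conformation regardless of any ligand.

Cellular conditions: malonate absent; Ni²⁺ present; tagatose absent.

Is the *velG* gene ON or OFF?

OFF

Malonate is absent, so JalS is active.
No repressor is bound and JalS is active, so *zorM* is transcribed.
So ZorM is produced and active.
Ni²⁺ is present, so KepC is inactive.
GorM is constitutively active in this strain.
With repressor GorM bound, *dovA* is not transcribed.
So DovA is not produced.
Required activator DovA is absent, so *velG* is not transcribed.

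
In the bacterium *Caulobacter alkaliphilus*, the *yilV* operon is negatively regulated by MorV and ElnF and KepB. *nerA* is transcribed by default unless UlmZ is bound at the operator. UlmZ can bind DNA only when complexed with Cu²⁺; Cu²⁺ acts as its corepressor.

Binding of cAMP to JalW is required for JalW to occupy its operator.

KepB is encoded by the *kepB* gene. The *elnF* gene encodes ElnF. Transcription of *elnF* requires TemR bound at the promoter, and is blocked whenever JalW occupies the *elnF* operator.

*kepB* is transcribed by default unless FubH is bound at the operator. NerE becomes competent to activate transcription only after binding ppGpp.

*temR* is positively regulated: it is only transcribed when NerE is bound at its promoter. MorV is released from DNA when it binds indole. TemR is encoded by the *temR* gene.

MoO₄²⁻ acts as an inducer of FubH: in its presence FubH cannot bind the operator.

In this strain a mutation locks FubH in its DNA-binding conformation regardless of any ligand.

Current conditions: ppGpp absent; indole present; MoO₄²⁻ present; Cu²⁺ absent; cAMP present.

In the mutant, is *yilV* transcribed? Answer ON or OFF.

Indole is present, so MorV is inactive.
ppGpp is absent, so NerE is inactive.
Required activator NerE is absent, so *temR* is not transcribed.
So TemR is not produced.
cAMP is present, so JalW is active.
With repressor JalW bound, *elnF* is not transcribed.
So ElnF is not produced.
FubH is constitutively active in this strain.
With repressor FubH bound, *kepB* is not transcribed.
So KepB is not produced.
With no repressor bound, *yilV* is transcribed.

ON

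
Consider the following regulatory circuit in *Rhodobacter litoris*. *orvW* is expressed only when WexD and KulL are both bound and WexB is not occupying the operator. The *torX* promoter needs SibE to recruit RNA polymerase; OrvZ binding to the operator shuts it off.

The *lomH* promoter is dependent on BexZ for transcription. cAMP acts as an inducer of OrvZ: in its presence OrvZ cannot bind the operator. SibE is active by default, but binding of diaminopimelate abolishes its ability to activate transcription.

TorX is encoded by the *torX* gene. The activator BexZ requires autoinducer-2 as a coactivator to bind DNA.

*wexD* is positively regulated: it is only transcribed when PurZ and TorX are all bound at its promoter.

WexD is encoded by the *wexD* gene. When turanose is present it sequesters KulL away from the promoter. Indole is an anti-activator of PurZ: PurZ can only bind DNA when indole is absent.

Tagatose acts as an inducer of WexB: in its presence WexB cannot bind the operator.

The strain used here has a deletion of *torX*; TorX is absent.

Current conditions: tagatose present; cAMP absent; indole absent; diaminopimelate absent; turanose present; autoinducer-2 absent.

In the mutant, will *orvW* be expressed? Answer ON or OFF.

OFF

Tagatose is present, so WexB is inactive.
Indole is absent, so PurZ is active.
TorX is non-functional in this strain, so it has no effect.
Required activator TorX is absent, so *wexD* is not transcribed.
So WexD is not produced.
Turanose is present, so KulL is inactive.
Required activator WexD is absent, so *orvW* is not transcribed.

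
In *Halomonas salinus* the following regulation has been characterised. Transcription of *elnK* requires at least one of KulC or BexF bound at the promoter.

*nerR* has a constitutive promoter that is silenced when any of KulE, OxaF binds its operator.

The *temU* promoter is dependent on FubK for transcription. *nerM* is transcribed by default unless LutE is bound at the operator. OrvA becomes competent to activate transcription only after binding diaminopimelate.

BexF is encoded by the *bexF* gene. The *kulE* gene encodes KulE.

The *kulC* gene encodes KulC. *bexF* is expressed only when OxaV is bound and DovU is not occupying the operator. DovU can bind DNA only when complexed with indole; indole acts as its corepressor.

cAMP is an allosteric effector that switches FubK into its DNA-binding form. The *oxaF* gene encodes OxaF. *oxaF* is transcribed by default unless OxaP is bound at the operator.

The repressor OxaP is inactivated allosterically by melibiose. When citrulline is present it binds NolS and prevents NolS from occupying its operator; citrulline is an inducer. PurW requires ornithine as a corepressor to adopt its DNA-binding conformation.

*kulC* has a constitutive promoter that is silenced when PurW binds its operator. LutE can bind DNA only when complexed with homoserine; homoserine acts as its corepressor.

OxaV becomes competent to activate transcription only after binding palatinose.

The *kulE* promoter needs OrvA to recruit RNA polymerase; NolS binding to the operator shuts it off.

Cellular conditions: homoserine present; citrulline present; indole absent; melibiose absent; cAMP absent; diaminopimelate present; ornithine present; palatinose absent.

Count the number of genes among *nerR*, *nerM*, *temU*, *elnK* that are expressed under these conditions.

0

Diaminopimelate is present, so OrvA is active.
Citrulline is present, so NolS is inactive.
No repressor is bound and OrvA is active, so *kulE* is transcribed.
So KulE is produced and active.
Melibiose is absent, so OxaP is active.
With repressor OxaP bound, *oxaF* is not transcribed.
So OxaF is not produced.
With repressor KulE bound, *nerR* is not transcribed.
→ *nerR* is OFF.
Homoserine is present, so LutE is active.
With repressor LutE bound, *nerM* is not transcribed.
→ *nerM* is OFF.
cAMP is absent, so FubK is inactive.
Required activator FubK is absent, so *temU* is not transcribed.
→ *temU* is OFF.
Ornithine is present, so PurW is active.
With repressor PurW bound, *kulC* is not transcribed.
So KulC is not produced.
Palatinose is absent, so OxaV is inactive.
Indole is absent, so DovU is inactive.
Required activator OxaV is absent, so *bexF* is not transcribed.
So BexF is not produced.
No activator is available at the *elnK* promoter, so *elnK* is not transcribed.
→ *elnK* is OFF.
0 of the 4 genes are transcribed.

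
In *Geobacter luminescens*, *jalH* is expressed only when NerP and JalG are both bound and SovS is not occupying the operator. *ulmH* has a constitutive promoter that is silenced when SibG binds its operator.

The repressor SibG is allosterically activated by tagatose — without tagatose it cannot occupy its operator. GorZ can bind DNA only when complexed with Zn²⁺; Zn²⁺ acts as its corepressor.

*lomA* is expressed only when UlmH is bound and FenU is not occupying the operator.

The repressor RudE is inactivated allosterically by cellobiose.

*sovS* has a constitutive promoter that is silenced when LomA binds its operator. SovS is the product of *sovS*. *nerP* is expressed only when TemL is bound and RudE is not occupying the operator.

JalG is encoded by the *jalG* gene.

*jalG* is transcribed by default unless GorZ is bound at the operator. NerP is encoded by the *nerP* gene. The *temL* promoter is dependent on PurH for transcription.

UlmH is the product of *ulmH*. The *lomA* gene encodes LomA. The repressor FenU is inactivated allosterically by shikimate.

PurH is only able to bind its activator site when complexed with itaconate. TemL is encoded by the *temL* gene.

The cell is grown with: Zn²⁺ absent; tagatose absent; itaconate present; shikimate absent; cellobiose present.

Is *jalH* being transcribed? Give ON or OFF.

OFF

Cellobiose is present, so RudE is inactive.
Itaconate is present, so PurH is active.
No repressor is bound and PurH is active, so *temL* is transcribed.
So TemL is produced and active.
No repressor is bound and TemL is active, so *nerP* is transcribed.
So NerP is produced and active.
Zn²⁺ is absent, so GorZ is inactive.
With no repressor bound, *jalG* is transcribed.
So JalG is produced and active.
Tagatose is absent, so SibG is inactive.
With no repressor bound, *ulmH* is transcribed.
So UlmH is produced and active.
Shikimate is absent, so FenU is active.
With repressor FenU bound, *lomA* is not transcribed.
So LomA is not produced.
With no repressor bound, *sovS* is transcribed.
So SovS is produced and active.
With repressor SovS bound, *jalH* is not transcribed.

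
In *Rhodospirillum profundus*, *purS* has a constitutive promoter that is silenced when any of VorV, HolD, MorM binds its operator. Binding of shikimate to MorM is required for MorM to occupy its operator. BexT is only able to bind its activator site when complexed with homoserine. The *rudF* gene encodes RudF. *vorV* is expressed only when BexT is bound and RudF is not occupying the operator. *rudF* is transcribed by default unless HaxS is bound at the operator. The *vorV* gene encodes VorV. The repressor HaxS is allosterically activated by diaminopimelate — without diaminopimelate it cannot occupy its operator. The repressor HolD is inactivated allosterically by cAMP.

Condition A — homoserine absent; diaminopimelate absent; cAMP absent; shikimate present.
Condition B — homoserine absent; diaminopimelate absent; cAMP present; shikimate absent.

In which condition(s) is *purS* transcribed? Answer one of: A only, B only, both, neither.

B only

Condition A:
Homoserine is absent, so BexT is inactive.
Diaminopimelate is absent, so HaxS is inactive.
With no repressor bound, *rudF* is transcribed.
So RudF is produced and active.
With repressor RudF bound, *vorV* is not transcribed.
So VorV is not produced.
cAMP is absent, so HolD is active.
Shikimate is present, so MorM is active.
With repressor HolD bound, *purS* is not transcribed.
→ *purS* is OFF in A.
Condition B:
Homoserine is absent, so BexT is inactive.
Diaminopimelate is absent, so HaxS is inactive.
With no repressor bound, *rudF* is transcribed.
So RudF is produced and active.
With repressor RudF bound, *vorV* is not transcribed.
So VorV is not produced.
cAMP is present, so HolD is inactive.
Shikimate is absent, so MorM is inactive.
With no repressor bound, *purS* is transcribed.
→ *purS* is ON in B.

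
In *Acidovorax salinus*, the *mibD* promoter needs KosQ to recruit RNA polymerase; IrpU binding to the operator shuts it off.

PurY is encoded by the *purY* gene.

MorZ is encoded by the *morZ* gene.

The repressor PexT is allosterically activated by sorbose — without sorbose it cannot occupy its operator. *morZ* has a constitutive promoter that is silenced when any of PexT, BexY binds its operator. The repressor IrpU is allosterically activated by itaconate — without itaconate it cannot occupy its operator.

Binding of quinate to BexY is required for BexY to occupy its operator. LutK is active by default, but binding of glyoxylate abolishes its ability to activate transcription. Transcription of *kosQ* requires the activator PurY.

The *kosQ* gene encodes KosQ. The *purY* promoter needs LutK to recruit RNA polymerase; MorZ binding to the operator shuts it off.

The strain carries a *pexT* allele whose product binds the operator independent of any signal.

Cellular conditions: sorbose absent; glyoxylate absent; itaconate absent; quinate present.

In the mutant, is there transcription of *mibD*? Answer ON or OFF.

ON

PexT is constitutively active in this strain.
Quinate is present, so BexY is active.
With repressor PexT bound, *morZ* is not transcribed.
So MorZ is not produced.
Glyoxylate is absent, so LutK is active.
No repressor is bound and LutK is active, so *purY* is transcribed.
So PurY is produced and active.
No repressor is bound and PurY is active, so *kosQ* is transcribed.
So KosQ is produced and active.
Itaconate is absent, so IrpU is inactive.
No repressor is bound and KosQ is active, so *mibD* is transcribed.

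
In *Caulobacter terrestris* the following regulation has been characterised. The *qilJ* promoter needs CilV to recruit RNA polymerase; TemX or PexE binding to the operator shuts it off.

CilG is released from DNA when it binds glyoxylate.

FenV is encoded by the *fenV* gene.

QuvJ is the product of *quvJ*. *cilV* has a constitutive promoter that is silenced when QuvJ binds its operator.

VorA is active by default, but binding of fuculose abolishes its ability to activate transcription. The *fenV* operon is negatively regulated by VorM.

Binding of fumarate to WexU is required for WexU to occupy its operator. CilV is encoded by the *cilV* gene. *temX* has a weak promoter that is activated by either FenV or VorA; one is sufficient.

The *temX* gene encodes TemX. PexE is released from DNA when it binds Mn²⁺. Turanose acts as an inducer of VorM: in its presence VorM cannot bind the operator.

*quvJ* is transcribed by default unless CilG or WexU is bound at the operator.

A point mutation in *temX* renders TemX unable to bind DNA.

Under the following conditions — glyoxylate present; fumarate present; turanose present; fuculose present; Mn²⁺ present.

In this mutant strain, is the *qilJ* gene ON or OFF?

ON

TemX is non-functional in this strain, so it has no effect.
Glyoxylate is present, so CilG is inactive.
Fumarate is present, so WexU is active.
With repressor WexU bound, *quvJ* is not transcribed.
So QuvJ is not produced.
With no repressor bound, *cilV* is transcribed.
So CilV is produced and active.
Mn²⁺ is present, so PexE is inactive.
No repressor is bound and CilV is active, so *qilJ* is transcribed.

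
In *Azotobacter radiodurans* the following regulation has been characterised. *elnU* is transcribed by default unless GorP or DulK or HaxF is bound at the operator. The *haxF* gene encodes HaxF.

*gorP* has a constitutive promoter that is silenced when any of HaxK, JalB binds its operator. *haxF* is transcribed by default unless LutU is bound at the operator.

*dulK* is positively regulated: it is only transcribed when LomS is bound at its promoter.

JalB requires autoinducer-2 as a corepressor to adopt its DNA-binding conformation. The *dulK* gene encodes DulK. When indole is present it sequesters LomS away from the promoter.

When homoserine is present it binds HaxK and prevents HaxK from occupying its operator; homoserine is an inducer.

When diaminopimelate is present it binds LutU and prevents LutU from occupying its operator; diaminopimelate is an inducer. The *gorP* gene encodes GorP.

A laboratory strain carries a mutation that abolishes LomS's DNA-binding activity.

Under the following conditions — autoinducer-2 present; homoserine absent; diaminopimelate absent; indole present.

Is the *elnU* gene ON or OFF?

ON

Homoserine is absent, so HaxK is active.
Autoinducer-2 is present, so JalB is active.
With repressor HaxK bound, *gorP* is not transcribed.
So GorP is not produced.
LomS is non-functional in this strain, so it has no effect.
Required activator LomS is absent, so *dulK* is not transcribed.
So DulK is not produced.
Diaminopimelate is absent, so LutU is active.
With repressor LutU bound, *haxF* is not transcribed.
So HaxF is not produced.
With no repressor bound, *elnU* is transcribed.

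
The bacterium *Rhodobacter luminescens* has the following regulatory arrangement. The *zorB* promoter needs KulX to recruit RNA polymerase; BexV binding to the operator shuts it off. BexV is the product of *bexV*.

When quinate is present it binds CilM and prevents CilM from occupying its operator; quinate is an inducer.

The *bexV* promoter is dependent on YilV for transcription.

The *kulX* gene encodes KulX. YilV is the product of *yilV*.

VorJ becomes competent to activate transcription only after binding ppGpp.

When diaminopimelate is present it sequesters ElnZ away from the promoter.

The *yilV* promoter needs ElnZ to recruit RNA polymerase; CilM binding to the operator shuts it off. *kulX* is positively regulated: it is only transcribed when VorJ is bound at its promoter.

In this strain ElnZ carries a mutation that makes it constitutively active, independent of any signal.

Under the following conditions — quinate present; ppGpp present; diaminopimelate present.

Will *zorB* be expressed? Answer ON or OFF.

Quinate is present, so CilM is inactive.
ElnZ is constitutively active in this strain.
No repressor is bound and ElnZ is active, so *yilV* is transcribed.
So YilV is produced and active.
No repressor is bound and YilV is active, so *bexV* is transcribed.
So BexV is produced and active.
ppGpp is present, so VorJ is active.
No repressor is bound and VorJ is active, so *kulX* is transcribed.
So KulX is produced and active.
With repressor BexV bound, *zorB* is not transcribed.

OFF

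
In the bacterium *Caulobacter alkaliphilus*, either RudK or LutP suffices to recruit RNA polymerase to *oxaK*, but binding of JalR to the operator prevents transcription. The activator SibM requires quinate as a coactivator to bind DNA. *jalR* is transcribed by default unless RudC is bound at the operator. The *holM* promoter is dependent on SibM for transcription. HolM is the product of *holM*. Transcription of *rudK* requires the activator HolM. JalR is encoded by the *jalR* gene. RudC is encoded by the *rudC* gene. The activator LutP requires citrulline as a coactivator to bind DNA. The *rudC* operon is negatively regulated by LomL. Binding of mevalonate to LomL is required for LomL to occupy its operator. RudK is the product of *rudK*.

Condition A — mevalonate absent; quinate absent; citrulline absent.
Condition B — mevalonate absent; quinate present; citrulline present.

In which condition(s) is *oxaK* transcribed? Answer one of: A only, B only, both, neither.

B only

Condition A:
Mevalonate is absent, so LomL is inactive.
With no repressor bound, *rudC* is transcribed.
So RudC is produced and active.
With repressor RudC bound, *jalR* is not transcribed.
So JalR is not produced.
Quinate is absent, so SibM is inactive.
Required activator SibM is absent, so *holM* is not transcribed.
So HolM is not produced.
Required activator HolM is absent, so *rudK* is not transcribed.
So RudK is not produced.
Citrulline is absent, so LutP is inactive.
No activator is available at the *oxaK* promoter, so *oxaK* is not transcribed.
→ *oxaK* is OFF in A.
Condition B:
Mevalonate is absent, so LomL is inactive.
With no repressor bound, *rudC* is transcribed.
So RudC is produced and active.
With repressor RudC bound, *jalR* is not transcribed.
So JalR is not produced.
Quinate is present, so SibM is active.
No repressor is bound and SibM is active, so *holM* is transcribed.
So HolM is produced and active.
No repressor is bound and HolM is active, so *rudK* is transcribed.
So RudK is produced and active.
Citrulline is present, so LutP is active.
Activator RudK is present, so *oxaK* is transcribed.
→ *oxaK* is ON in B.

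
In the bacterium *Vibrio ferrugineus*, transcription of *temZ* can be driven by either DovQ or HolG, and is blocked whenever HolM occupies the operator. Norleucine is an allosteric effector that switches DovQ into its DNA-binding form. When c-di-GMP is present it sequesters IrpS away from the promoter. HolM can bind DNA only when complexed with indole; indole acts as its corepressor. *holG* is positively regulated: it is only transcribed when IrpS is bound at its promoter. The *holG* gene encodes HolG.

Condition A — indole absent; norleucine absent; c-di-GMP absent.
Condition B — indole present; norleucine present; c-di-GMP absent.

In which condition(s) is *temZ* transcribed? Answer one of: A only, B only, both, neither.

A only

Condition A:
Indole is absent, so HolM is inactive.
Norleucine is absent, so DovQ is inactive.
c-di-GMP is absent, so IrpS is active.
No repressor is bound and IrpS is active, so *holG* is transcribed.
So HolG is produced and active.
Activator HolG is present, so *temZ* is transcribed.
→ *temZ* is ON in A.
Condition B:
Indole is present, so HolM is active.
Norleucine is present, so DovQ is active.
c-di-GMP is absent, so IrpS is active.
No repressor is bound and IrpS is active, so *holG* is transcribed.
So HolG is produced and active.
With repressor HolM bound, *temZ* is not transcribed.
→ *temZ* is OFF in B.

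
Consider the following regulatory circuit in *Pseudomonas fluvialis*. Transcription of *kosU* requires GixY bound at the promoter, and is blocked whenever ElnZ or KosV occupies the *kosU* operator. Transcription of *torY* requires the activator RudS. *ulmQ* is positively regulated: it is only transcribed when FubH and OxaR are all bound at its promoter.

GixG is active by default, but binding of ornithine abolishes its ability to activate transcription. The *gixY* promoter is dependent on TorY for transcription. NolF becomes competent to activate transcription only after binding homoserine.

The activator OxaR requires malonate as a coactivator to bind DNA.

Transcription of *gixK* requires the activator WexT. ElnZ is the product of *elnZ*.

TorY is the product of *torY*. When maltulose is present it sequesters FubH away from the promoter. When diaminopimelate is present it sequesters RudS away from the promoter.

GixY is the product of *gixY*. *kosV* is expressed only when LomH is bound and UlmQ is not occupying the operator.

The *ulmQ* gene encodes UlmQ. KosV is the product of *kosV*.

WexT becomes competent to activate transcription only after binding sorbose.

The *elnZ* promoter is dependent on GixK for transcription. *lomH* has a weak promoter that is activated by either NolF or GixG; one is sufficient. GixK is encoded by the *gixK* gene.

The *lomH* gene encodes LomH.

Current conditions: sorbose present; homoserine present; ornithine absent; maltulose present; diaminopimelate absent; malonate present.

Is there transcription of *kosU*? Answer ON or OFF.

Diaminopimelate is absent, so RudS is active.
No repressor is bound and RudS is active, so *torY* is transcribed.
So TorY is produced and active.
No repressor is bound and TorY is active, so *gixY* is transcribed.
So GixY is produced and active.
Sorbose is present, so WexT is active.
No repressor is bound and WexT is active, so *gixK* is transcribed.
So GixK is produced and active.
No repressor is bound and GixK is active, so *elnZ* is transcribed.
So ElnZ is produced and active.
Homoserine is present, so NolF is active.
Ornithine is absent, so GixG is active.
Activator NolF is present, so *lomH* is transcribed.
So LomH is produced and active.
Maltulose is present, so FubH is inactive.
Malonate is present, so OxaR is active.
Required activator FubH is absent, so *ulmQ* is not transcribed.
So UlmQ is not produced.
No repressor is bound and LomH is active, so *kosV* is transcribed.
So KosV is produced and active.
With repressor ElnZ bound, *kosU* is not transcribed.

OFF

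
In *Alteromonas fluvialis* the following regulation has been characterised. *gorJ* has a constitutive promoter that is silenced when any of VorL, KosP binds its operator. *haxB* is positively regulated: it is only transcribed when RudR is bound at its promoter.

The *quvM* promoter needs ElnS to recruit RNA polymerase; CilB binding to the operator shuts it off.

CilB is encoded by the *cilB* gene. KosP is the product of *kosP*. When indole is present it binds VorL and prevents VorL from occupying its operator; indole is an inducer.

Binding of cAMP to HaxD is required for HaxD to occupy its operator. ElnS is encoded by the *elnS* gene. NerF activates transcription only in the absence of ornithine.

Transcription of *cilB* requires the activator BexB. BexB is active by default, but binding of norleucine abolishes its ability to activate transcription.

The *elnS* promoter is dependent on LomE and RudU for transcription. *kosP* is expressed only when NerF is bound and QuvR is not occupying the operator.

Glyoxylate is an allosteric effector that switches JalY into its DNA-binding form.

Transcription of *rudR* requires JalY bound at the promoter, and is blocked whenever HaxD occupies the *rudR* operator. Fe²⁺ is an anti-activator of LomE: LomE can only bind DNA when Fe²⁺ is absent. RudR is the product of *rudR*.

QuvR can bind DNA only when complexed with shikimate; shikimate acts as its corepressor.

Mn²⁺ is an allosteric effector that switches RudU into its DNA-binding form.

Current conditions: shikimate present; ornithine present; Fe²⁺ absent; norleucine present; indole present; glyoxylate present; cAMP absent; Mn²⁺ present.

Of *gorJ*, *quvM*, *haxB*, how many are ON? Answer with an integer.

Indole is present, so VorL is inactive.
Shikimate is present, so QuvR is active.
Ornithine is present, so NerF is inactive.
With repressor QuvR bound, *kosP* is not transcribed.
So KosP is not produced.
With no repressor bound, *gorJ* is transcribed.
→ *gorJ* is ON.
Norleucine is present, so BexB is inactive.
Required activator BexB is absent, so *cilB* is not transcribed.
So CilB is not produced.
Fe²⁺ is absent, so LomE is active.
Mn²⁺ is present, so RudU is active.
No repressor is bound and LomE and RudU are active, so *elnS* is transcribed.
So ElnS is produced and active.
No repressor is bound and ElnS is active, so *quvM* is transcribed.
→ *quvM* is ON.
Glyoxylate is present, so JalY is active.
cAMP is absent, so HaxD is inactive.
No repressor is bound and JalY is active, so *rudR* is transcribed.
So RudR is produced and active.
No repressor is bound and RudR is active, so *haxB* is transcribed.
→ *haxB* is ON.
3 of the 3 genes are transcribed.

3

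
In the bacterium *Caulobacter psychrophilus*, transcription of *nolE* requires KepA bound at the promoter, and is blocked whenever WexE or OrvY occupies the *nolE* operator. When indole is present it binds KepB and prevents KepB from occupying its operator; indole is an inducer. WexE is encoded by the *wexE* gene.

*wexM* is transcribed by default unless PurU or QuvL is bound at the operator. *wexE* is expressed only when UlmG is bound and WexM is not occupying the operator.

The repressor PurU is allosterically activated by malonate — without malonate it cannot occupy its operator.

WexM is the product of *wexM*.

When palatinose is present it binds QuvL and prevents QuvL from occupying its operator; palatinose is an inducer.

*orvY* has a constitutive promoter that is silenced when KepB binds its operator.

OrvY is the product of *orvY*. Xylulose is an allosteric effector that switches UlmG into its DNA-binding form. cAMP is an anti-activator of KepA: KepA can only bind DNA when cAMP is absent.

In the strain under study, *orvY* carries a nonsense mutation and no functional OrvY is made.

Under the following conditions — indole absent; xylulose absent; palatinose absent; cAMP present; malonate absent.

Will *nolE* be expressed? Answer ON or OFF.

OFF

Xylulose is absent, so UlmG is inactive.
Malonate is absent, so PurU is inactive.
Palatinose is absent, so QuvL is active.
With repressor QuvL bound, *wexM* is not transcribed.
So WexM is not produced.
Required activator UlmG is absent, so *wexE* is not transcribed.
So WexE is not produced.
cAMP is present, so KepA is inactive.
OrvY is non-functional in this strain, so it has no effect.
Required activator KepA is absent, so *nolE* is not transcribed.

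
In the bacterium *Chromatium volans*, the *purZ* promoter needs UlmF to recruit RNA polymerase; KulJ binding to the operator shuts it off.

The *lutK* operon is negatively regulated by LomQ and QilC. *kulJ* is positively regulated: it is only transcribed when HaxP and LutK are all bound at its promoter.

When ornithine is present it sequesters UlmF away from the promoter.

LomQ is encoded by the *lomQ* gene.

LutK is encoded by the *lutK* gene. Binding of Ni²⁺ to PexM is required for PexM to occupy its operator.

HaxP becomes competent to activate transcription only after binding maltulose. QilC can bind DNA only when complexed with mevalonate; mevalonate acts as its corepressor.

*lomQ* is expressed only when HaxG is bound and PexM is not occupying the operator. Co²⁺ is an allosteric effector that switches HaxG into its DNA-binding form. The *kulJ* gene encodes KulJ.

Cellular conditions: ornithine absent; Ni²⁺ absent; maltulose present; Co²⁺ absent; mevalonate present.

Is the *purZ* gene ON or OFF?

Ornithine is absent, so UlmF is active.
Maltulose is present, so HaxP is active.
Co²⁺ is absent, so HaxG is inactive.
Ni²⁺ is absent, so PexM is inactive.
Required activator HaxG is absent, so *lomQ* is not transcribed.
So LomQ is not produced.
Mevalonate is present, so QilC is active.
With repressor QilC bound, *lutK* is not transcribed.
So LutK is not produced.
Required activator LutK is absent, so *kulJ* is not transcribed.
So KulJ is not produced.
No repressor is bound and UlmF is active, so *purZ* is transcribed.

ON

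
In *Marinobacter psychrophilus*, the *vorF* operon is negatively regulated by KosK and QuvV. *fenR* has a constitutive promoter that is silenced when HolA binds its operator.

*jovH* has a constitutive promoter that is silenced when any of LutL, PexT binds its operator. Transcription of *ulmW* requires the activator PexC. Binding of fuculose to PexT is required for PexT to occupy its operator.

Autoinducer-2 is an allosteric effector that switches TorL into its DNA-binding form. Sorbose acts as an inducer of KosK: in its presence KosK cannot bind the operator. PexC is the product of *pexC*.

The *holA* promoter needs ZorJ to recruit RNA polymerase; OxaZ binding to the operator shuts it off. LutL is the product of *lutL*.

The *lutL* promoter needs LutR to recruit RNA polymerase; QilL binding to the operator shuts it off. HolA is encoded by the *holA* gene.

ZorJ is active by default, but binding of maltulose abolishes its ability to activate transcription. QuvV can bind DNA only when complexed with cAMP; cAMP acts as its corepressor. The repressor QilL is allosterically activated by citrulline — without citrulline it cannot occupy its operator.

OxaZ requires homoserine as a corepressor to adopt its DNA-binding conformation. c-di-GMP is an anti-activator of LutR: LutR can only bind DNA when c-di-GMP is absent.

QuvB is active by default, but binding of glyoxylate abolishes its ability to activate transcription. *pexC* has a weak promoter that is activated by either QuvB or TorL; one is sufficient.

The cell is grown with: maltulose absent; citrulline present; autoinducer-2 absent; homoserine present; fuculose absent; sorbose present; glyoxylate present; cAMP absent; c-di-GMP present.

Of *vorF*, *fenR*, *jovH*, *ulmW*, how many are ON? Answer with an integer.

Sorbose is present, so KosK is inactive.
cAMP is absent, so QuvV is inactive.
With no repressor bound, *vorF* is transcribed.
→ *vorF* is ON.
Homoserine is present, so OxaZ is active.
Maltulose is absent, so ZorJ is active.
With repressor OxaZ bound, *holA* is not transcribed.
So HolA is not produced.
With no repressor bound, *fenR* is transcribed.
→ *fenR* is ON.
c-di-GMP is present, so LutR is inactive.
Citrulline is present, so QilL is active.
With repressor QilL bound, *lutL* is not transcribed.
So LutL is not produced.
Fuculose is absent, so PexT is inactive.
With no repressor bound, *jovH* is transcribed.
→ *jovH* is ON.
Glyoxylate is present, so QuvB is inactive.
Autoinducer-2 is absent, so TorL is inactive.
No activator is available at the *pexC* promoter, so *pexC* is not transcribed.
So PexC is not produced.
Required activator PexC is absent, so *ulmW* is not transcribed.
→ *ulmW* is OFF.
3 of the 4 genes are transcribed.

3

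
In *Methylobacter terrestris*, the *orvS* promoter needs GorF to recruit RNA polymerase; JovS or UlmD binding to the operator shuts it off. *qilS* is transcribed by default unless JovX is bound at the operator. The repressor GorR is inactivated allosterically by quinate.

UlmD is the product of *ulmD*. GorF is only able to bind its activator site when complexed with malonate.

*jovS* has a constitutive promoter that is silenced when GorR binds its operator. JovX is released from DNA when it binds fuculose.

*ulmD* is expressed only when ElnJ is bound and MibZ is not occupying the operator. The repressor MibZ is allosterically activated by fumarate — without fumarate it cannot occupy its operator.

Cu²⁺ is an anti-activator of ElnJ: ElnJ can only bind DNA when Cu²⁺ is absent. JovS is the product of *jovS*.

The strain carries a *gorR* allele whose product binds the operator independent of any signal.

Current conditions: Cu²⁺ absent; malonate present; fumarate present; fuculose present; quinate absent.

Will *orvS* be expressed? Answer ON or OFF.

ON

Malonate is present, so GorF is active.
GorR is constitutively active in this strain.
With repressor GorR bound, *jovS* is not transcribed.
So JovS is not produced.
Fumarate is present, so MibZ is active.
Cu²⁺ is absent, so ElnJ is active.
With repressor MibZ bound, *ulmD* is not transcribed.
So UlmD is not produced.
No repressor is bound and GorF is active, so *orvS* is transcribed.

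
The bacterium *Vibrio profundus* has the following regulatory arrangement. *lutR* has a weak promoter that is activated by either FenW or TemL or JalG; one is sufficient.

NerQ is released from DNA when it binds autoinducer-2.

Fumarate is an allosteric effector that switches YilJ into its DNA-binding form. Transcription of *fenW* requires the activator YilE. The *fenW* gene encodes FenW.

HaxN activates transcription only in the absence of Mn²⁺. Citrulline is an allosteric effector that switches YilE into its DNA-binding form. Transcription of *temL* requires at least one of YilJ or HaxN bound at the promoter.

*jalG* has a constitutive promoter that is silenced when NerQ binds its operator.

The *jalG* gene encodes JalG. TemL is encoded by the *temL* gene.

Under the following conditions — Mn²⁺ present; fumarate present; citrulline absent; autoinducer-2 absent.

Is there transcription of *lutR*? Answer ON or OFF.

ON

Citrulline is absent, so YilE is inactive.
Required activator YilE is absent, so *fenW* is not transcribed.
So FenW is not produced.
Fumarate is present, so YilJ is active.
Mn²⁺ is present, so HaxN is inactive.
Activator YilJ is present, so *temL* is transcribed.
So TemL is produced and active.
Autoinducer-2 is absent, so NerQ is active.
With repressor NerQ bound, *jalG* is not transcribed.
So JalG is not produced.
Activator TemL is present, so *lutR* is transcribed.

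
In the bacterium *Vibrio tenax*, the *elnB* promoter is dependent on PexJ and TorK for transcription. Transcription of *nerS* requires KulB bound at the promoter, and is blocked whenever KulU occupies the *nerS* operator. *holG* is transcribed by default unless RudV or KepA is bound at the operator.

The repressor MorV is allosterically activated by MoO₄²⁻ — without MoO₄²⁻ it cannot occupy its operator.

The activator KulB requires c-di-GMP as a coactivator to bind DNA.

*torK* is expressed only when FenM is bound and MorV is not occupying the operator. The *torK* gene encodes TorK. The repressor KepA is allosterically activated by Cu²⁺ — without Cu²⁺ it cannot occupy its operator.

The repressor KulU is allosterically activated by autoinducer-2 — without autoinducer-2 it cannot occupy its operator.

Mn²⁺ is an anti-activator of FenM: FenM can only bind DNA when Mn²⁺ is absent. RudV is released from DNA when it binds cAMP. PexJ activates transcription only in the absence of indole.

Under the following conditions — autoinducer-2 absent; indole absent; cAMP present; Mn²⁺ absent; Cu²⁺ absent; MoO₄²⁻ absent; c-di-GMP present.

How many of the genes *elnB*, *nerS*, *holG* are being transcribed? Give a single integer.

Indole is absent, so PexJ is active.
Mn²⁺ is absent, so FenM is active.
MoO₄²⁻ is absent, so MorV is inactive.
No repressor is bound and FenM is active, so *torK* is transcribed.
So TorK is produced and active.
No repressor is bound and PexJ and TorK are active, so *elnB* is transcribed.
→ *elnB* is ON.
Autoinducer-2 is absent, so KulU is inactive.
c-di-GMP is present, so KulB is active.
No repressor is bound and KulB is active, so *nerS* is transcribed.
→ *nerS* is ON.
cAMP is present, so RudV is inactive.
Cu²⁺ is absent, so KepA is inactive.
With no repressor bound, *holG* is transcribed.
→ *holG* is ON.
3 of the 3 genes are transcribed.

3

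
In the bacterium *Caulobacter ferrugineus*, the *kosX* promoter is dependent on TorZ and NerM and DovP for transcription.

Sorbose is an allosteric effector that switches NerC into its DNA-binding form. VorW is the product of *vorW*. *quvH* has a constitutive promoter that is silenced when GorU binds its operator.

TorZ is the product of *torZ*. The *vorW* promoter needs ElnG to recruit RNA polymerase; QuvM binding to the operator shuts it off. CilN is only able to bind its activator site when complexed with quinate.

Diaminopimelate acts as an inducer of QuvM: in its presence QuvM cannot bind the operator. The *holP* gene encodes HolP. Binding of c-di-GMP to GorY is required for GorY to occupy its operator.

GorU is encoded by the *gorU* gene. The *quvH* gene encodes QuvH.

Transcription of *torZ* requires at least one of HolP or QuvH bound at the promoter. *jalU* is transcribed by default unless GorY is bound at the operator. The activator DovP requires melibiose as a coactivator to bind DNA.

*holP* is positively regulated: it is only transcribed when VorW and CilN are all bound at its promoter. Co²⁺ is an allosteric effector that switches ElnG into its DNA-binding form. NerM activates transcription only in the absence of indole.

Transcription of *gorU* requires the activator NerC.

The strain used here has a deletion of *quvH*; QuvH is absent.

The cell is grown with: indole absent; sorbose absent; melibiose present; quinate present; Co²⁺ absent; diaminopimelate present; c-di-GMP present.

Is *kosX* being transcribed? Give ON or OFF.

Co²⁺ is absent, so ElnG is inactive.
Diaminopimelate is present, so QuvM is inactive.
Required activator ElnG is absent, so *vorW* is not transcribed.
So VorW is not produced.
Quinate is present, so CilN is active.
Required activator VorW is absent, so *holP* is not transcribed.
So HolP is not produced.
QuvH is non-functional in this strain, so it has no effect.
No activator is available at the *torZ* promoter, so *torZ* is not transcribed.
So TorZ is not produced.
Indole is absent, so NerM is active.
Melibiose is present, so DovP is active.
Required activator TorZ is absent, so *kosX* is not transcribed.

OFF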